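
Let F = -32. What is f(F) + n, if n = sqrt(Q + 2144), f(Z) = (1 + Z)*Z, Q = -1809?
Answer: 992 + sqrt(335) ≈ 1010.3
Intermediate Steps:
f(Z) = Z*(1 + Z)
n = sqrt(335) (n = sqrt(-1809 + 2144) = sqrt(335) ≈ 18.303)
f(F) + n = -32*(1 - 32) + sqrt(335) = -32*(-31) + sqrt(335) = 992 + sqrt(335)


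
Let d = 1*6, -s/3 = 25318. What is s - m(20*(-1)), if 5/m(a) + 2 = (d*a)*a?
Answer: -182137697/2398 ≈ -75954.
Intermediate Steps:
s = -75954 (s = -3*25318 = -75954)
d = 6
m(a) = 5/(-2 + 6*a²) (m(a) = 5/(-2 + (6*a)*a) = 5/(-2 + 6*a²))
s - m(20*(-1)) = -75954 - 5/(2*(-1 + 3*(20*(-1))²)) = -75954 - 5/(2*(-1 + 3*(-20)²)) = -75954 - 5/(2*(-1 + 3*400)) = -75954 - 5/(2*(-1 + 1200)) = -75954 - 5/(2*1199) = -75954 - 1*5/2398 = -75954 - 5/2398 = -182137697/2398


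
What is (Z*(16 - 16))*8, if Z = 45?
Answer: 0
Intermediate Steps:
(Z*(16 - 16))*8 = (45*(16 - 16))*8 = (45*0)*8 = 0*8 = 0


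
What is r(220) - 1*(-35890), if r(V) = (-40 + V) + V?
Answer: 36290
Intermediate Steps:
r(V) = -40 + 2*V
r(220) - 1*(-35890) = (-40 + 2*220) - 1*(-35890) = (-40 + 440) + 35890 = 400 + 35890 = 36290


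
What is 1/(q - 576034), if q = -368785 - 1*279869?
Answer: -1/1224688 ≈ -8.1653e-7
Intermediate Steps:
q = -648654 (q = -368785 - 279869 = -648654)
1/(q - 576034) = 1/(-648654 - 576034) = 1/(-1224688) = -1/1224688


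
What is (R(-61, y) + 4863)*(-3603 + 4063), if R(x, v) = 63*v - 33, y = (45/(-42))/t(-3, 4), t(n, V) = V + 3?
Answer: 15521550/7 ≈ 2.2174e+6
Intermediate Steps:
t(n, V) = 3 + V
y = -15/98 (y = (45/(-42))/(3 + 4) = (45*(-1/42))/7 = -15/14*1/7 = -15/98 ≈ -0.15306)
R(x, v) = -33 + 63*v
(R(-61, y) + 4863)*(-3603 + 4063) = ((-33 + 63*(-15/98)) + 4863)*(-3603 + 4063) = ((-33 - 135/14) + 4863)*460 = (-597/14 + 4863)*460 = (67485/14)*460 = 15521550/7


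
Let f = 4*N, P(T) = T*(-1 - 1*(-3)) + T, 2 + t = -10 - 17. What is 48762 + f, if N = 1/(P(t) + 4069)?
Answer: 97085144/1991 ≈ 48762.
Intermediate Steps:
t = -29 (t = -2 + (-10 - 17) = -2 - 27 = -29)
P(T) = 3*T (P(T) = T*(-1 + 3) + T = T*2 + T = 2*T + T = 3*T)
N = 1/3982 (N = 1/(3*(-29) + 4069) = 1/(-87 + 4069) = 1/3982 ≈ 0.00025113)
f = 2/1991 (f = 4*(1/3982) = 2/1991 ≈ 0.0010045)
48762 + f = 48762 + 2/1991 = 97085144/1991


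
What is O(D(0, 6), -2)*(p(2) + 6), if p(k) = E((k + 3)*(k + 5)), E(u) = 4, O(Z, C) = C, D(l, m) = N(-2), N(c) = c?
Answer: -20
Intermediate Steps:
D(l, m) = -2
p(k) = 4
O(D(0, 6), -2)*(p(2) + 6) = -2*(4 + 6) = -2*10 = -20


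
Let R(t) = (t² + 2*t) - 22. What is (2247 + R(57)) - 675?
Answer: 4913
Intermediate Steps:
R(t) = -22 + t² + 2*t
(2247 + R(57)) - 675 = (2247 + (-22 + 57² + 2*57)) - 675 = (2247 + (-22 + 3249 + 114)) - 675 = (2247 + 3341) - 675 = 5588 - 675 = 4913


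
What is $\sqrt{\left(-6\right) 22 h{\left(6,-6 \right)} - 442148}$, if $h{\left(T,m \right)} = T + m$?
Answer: $2 i \sqrt{110537} \approx 664.94 i$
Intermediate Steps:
$\sqrt{\left(-6\right) 22 h{\left(6,-6 \right)} - 442148} = \sqrt{\left(-6\right) 22 \left(6 - 6\right) - 442148} = \sqrt{\left(-132\right) 0 - 442148} = \sqrt{0 - 442148} = \sqrt{-442148} = 2 i \sqrt{110537}$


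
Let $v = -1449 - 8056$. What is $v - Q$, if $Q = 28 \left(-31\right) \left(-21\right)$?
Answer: $-27733$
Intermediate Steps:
$v = -9505$ ($v = -1449 - 8056 = -9505$)
$Q = 18228$ ($Q = \left(-868\right) \left(-21\right) = 18228$)
$v - Q = -9505 - 18228 = -27733$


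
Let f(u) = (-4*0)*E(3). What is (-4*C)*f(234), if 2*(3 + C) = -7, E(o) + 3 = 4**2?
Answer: 0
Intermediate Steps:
E(o) = 13 (E(o) = -3 + 4**2 = -3 + 16 = 13)
C = -13/2 (C = -3 + (1/2)*(-7) = -3 - 7/2 = -13/2 ≈ -6.5000)
f(u) = 0 (f(u) = -4*0*13 = 0*13 = 0)
(-4*C)*f(234) = -4*(-13/2)*0 = 26*0 = 0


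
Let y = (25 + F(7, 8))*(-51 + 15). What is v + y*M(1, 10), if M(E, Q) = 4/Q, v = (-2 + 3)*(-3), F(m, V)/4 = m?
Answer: -3831/5 ≈ -766.20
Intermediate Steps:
F(m, V) = 4*m
v = -3 (v = 1*(-3) = -3)
y = -1908 (y = (25 + 4*7)*(-51 + 15) = (25 + 28)*(-36) = 53*(-36) = -1908)
v + y*M(1, 10) = -3 - 7632/10 = -3 - 1908*2/5 = -3 - 3816/5 = -3831/5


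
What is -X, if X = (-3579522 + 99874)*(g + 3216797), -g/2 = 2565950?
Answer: -6663884323744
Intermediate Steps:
g = -5131900 (g = -2*2565950 = -5131900)
X = 6663884323744 (X = (-3579522 + 99874)*(-5131900 + 3216797) = -3479648*(-1915103) = 6663884323744)
-X = -1*6663884323744 = -6663884323744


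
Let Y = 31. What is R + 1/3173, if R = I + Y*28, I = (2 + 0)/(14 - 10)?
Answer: 5511503/6346 ≈ 868.50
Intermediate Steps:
I = 1/2 (I = 2/4 = 2*(1/4) = 1/2 ≈ 0.50000)
R = 1737/2 (R = 1/2 + 31*28 = 1/2 + 868 = 1737/2 ≈ 868.50)
R + 1/3173 = 1737/2 + 1/3173 = 5511503/6346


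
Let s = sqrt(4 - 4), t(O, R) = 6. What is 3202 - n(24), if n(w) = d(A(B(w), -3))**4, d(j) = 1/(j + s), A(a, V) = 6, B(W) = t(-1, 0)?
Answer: 4149791/1296 ≈ 3202.0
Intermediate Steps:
B(W) = 6
s = 0 (s = sqrt(0) = 0)
d(j) = 1/j (d(j) = 1/(j + 0) = 1/j)
n(w) = 1/1296 (n(w) = (1/6)**4 = 1/1296)
3202 - n(24) = 3202 - 1*1/1296 = 3202 - 1/1296 = 4149791/1296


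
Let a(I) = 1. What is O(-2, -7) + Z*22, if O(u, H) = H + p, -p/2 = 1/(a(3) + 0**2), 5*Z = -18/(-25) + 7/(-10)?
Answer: -1114/125 ≈ -8.9120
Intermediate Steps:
Z = 1/250 (Z = (-18/(-25) + 7/(-10))/5 = (-18*(-1/25) + 7*(-1/10))/5 = (18/25 - 7/10)/5 = (1/5)*(1/50) = 1/250 ≈ 0.0040000)
p = -2 (p = -2/(1 + 0**2) = -2/(1 + 0) = -2/1 = -2*1 = -2)
O(u, H) = -2 + H (O(u, H) = H - 2 = -2 + H)
O(-2, -7) + Z*22 = (-2 - 7) + (1/250)*22 = -9 + 11/125 = -1114/125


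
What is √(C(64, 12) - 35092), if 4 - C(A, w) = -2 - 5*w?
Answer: I*√35026 ≈ 187.15*I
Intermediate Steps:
C(A, w) = 6 + 5*w (C(A, w) = 4 - (-2 - 5*w) = 4 + (2 + 5*w) = 6 + 5*w)
√(C(64, 12) - 35092) = √((6 + 5*12) - 35092) = √((6 + 60) - 35092) = √(66 - 35092) = √(-35026) = I*√35026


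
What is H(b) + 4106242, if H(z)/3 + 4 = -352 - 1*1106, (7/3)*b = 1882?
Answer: 4101856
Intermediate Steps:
b = 5646/7 (b = (3/7)*1882 = 5646/7 ≈ 806.57)
H(z) = -4386 (H(z) = -12 + 3*(-352 - 1*1106) = -12 + 3*(-352 - 1106) = -12 + 3*(-1458) = -12 - 4374 = -4386)
H(b) + 4106242 = -4386 + 4106242 = 4101856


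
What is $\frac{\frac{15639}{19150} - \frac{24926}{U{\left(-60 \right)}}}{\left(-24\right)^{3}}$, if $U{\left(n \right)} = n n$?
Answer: $\frac{168413}{381210624} \approx 0.00044178$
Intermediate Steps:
$U{\left(n \right)} = n^{2}$
$\frac{\frac{15639}{19150} - \frac{24926}{U{\left(-60 \right)}}}{\left(-24\right)^{3}} = \frac{\frac{15639}{19150} - \frac{24926}{\left(-60\right)^{2}}}{\left(-24\right)^{3}} = \frac{15639 \cdot \frac{1}{19150} - \frac{24926}{3600}}{-13824} = \left(\frac{15639}{19150} - \frac{12463}{1800}\right) \left(- \frac{1}{13824}\right) = \left(- \frac{168413}{27576}\right) \left(- \frac{1}{13824}\right) = \frac{168413}{381210624}$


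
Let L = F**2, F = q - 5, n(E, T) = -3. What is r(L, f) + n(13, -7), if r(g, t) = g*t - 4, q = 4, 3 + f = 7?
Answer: -3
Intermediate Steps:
f = 4 (f = -3 + 7 = 4)
F = -1 (F = 4 - 5 = -1)
L = 1 (L = (-1)**2 = 1)
r(g, t) = -4 + g*t
r(L, f) + n(13, -7) = (-4 + 1*4) - 3 = (-4 + 4) - 3 = 0 - 3 = -3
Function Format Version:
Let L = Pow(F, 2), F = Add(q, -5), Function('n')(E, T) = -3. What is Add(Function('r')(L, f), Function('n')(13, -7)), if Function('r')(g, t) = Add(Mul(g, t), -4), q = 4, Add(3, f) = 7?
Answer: -3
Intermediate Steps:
f = 4 (f = Add(-3, 7) = 4)
F = -1 (F = Add(4, -5) = -1)
L = 1 (L = Pow(-1, 2) = 1)
Function('r')(g, t) = Add(-4, Mul(g, t))
Add(Function('r')(L, f), Function('n')(13, -7)) = Add(Add(-4, Mul(1, 4)), -3) = Add(Add(-4, 4), -3) = Add(0, -3) = -3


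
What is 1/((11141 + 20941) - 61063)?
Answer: -1/28981 ≈ -3.4505e-5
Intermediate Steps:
1/((11141 + 20941) - 61063) = 1/(32082 - 61063) = 1/(-28981) = -1/28981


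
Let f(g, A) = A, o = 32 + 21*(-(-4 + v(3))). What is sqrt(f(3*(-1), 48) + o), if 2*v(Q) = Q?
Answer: sqrt(530)/2 ≈ 11.511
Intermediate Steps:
v(Q) = Q/2
o = 169/2 (o = 32 + 21*(-(-4 + (1/2)*3)) = 32 + 21*(-(-4 + 3/2)) = 32 + 21*(-1*(-5/2)) = 32 + 21*(5/2) = 32 + 105/2 = 169/2 ≈ 84.500)
sqrt(f(3*(-1), 48) + o) = sqrt(48 + 169/2) = sqrt(265/2) = sqrt(530)/2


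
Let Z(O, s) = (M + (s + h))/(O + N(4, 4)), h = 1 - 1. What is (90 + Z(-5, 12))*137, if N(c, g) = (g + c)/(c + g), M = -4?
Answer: 12056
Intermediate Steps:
h = 0
N(c, g) = 1 (N(c, g) = (c + g)/(c + g) = 1)
Z(O, s) = (-4 + s)/(1 + O) (Z(O, s) = (-4 + (s + 0))/(O + 1) = (-4 + s)/(1 + O))
(90 + Z(-5, 12))*137 = (90 + (-4 + 12)/(1 - 5))*137 = (90 + 8/(-4))*137 = (90 - 1/4*8)*137 = (90 - 2)*137 = 88*137 = 12056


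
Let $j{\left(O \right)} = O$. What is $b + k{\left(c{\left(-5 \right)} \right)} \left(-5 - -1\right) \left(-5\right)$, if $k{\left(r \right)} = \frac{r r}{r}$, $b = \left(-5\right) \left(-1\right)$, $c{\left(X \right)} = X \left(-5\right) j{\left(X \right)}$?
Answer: $-2495$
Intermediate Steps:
$c{\left(X \right)} = - 5 X^{2}$ ($c{\left(X \right)} = X \left(-5\right) X = - 5 X X = - 5 X^{2}$)
$b = 5$
$k{\left(r \right)} = r$ ($k{\left(r \right)} = \frac{r^{2}}{r} = r$)
$b + k{\left(c{\left(-5 \right)} \right)} \left(-5 - -1\right) \left(-5\right) = 5 + - 5 \left(-5\right)^{2} \left(-5 - -1\right) \left(-5\right) = 5 + \left(-5\right) 25 \left(-5 + 1\right) \left(-5\right) = 5 - 125 \left(\left(-4\right) \left(-5\right)\right) = 5 - 2500 = -2495$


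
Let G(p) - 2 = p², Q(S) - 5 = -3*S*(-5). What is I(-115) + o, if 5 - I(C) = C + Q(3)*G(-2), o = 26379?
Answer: 26199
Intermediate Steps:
Q(S) = 5 + 15*S (Q(S) = 5 - 3*S*(-5) = 5 + 15*S)
G(p) = 2 + p²
I(C) = -295 - C (I(C) = 5 - (C + (5 + 15*3)*(2 + (-2)²)) = 5 - (C + (5 + 45)*(2 + 4)) = 5 - (C + 50*6) = 5 - (C + 300) = 5 - (300 + C) = 5 + (-300 - C) = -295 - C)
I(-115) + o = (-295 - 1*(-115)) + 26379 = (-295 + 115) + 26379 = -180 + 26379 = 26199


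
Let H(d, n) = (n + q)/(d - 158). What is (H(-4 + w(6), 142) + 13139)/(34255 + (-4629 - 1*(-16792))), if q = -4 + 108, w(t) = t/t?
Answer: 2115133/7473298 ≈ 0.28303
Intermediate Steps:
w(t) = 1
q = 104
H(d, n) = (104 + n)/(-158 + d) (H(d, n) = (n + 104)/(d - 158) = (104 + n)/(-158 + d))
(H(-4 + w(6), 142) + 13139)/(34255 + (-4629 - 1*(-16792))) = ((104 + 142)/(-158 + (-4 + 1)) + 13139)/(34255 + (-4629 - 1*(-16792))) = (246/(-158 - 3) + 13139)/(34255 + (-4629 + 16792)) = (246/(-161) + 13139)/(34255 + 12163) = (-1/161*246 + 13139)/46418 = (-246/161 + 13139)*(1/46418) = (2115133/161)*(1/46418) = 2115133/7473298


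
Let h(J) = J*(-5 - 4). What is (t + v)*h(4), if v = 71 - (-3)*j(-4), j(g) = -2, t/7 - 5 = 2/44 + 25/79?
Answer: -3207654/869 ≈ -3691.2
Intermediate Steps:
t = 65233/1738 (t = 35 + 7*(2/44 + 25/79) = 35 + 7*(2*(1/44) + 25*(1/79)) = 35 + 7*(1/22 + 25/79) = 35 + 7*(629/1738) = 35 + 4403/1738 = 65233/1738 ≈ 37.533)
h(J) = -9*J (h(J) = J*(-9) = -9*J)
v = 65 (v = 71 - (-3)*(-2) = 71 - 1*6 = 71 - 6 = 65)
(t + v)*h(4) = (65233/1738 + 65)*(-9*4) = (178203/1738)*(-36) = -3207654/869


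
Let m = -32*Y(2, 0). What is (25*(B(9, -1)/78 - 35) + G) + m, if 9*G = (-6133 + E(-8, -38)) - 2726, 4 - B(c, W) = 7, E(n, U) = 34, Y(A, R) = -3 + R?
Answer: -411961/234 ≈ -1760.5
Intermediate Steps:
B(c, W) = -3 (B(c, W) = 4 - 1*7 = 4 - 7 = -3)
m = 96 (m = -32*(-3 + 0) = -32*(-3) = 96)
G = -8825/9 (G = ((-6133 + 34) - 2726)/9 = (-6099 - 2726)/9 = (⅑)*(-8825) = -8825/9 ≈ -980.56)
(25*(B(9, -1)/78 - 35) + G) + m = (25*(-3/78 - 35) - 8825/9) + 96 = (25*(-3*1/78 - 35) - 8825/9) + 96 = (25*(-1/26 - 35) - 8825/9) + 96 = (25*(-911/26) - 8825/9) + 96 = (-22775/26 - 8825/9) + 96 = -434425/234 + 96 = -411961/234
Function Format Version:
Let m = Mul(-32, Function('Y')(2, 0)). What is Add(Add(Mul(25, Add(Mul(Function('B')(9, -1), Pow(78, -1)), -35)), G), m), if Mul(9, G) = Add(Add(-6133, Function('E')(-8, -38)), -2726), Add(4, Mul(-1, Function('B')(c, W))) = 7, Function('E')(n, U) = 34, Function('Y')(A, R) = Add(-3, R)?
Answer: Rational(-411961, 234) ≈ -1760.5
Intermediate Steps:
Function('B')(c, W) = -3 (Function('B')(c, W) = Add(4, Mul(-1, 7)) = Add(4, -7) = -3)
m = 96 (m = Mul(-32, Add(-3, 0)) = Mul(-32, -3) = 96)
G = Rational(-8825, 9) (G = Mul(Rational(1, 9), Add(Add(-6133, 34), -2726)) = Mul(Rational(1, 9), Add(-6099, -2726)) = Mul(Rational(1, 9), -8825) = Rational(-8825, 9) ≈ -980.56)
Add(Add(Mul(25, Add(Mul(Function('B')(9, -1), Pow(78, -1)), -35)), G), m) = Add(Add(Mul(25, Add(Mul(-3, Pow(78, -1)), -35)), Rational(-8825, 9)), 96) = Add(Add(Mul(25, Add(Mul(-3, Rational(1, 78)), -35)), Rational(-8825, 9)), 96) = Add(Add(Mul(25, Add(Rational(-1, 26), -35)), Rational(-8825, 9)), 96) = Add(Add(Mul(25, Rational(-911, 26)), Rational(-8825, 9)), 96) = Add(Add(Rational(-22775, 26), Rational(-8825, 9)), 96) = Add(Rational(-434425, 234), 96) = Rational(-411961, 234)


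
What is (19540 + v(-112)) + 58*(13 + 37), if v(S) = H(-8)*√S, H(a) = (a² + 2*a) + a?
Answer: 22440 + 160*I*√7 ≈ 22440.0 + 423.32*I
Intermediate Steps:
H(a) = a² + 3*a
v(S) = 40*√S (v(S) = (-8*(3 - 8))*√S = (-8*(-5))*√S = 40*√S)
(19540 + v(-112)) + 58*(13 + 37) = (19540 + 40*√(-112)) + 58*(13 + 37) = (19540 + 40*(4*I*√7)) + 58*50 = (19540 + 160*I*√7) + 2900 = 22440 + 160*I*√7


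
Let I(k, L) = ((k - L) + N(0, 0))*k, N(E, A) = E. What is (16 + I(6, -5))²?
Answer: 6724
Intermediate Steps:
I(k, L) = k*(k - L) (I(k, L) = ((k - L) + 0)*k = (k - L)*k = k*(k - L))
(16 + I(6, -5))² = (16 + 6*(6 - 1*(-5)))² = (16 + 6*(6 + 5))² = (16 + 6*11)² = (16 + 66)² = 82² = 6724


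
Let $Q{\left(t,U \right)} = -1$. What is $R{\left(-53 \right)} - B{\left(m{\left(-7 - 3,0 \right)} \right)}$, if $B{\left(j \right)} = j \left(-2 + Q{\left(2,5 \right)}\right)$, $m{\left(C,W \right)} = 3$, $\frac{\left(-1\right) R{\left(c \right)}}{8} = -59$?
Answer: $481$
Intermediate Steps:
$R{\left(c \right)} = 472$ ($R{\left(c \right)} = \left(-8\right) \left(-59\right) = 472$)
$B{\left(j \right)} = - 3 j$ ($B{\left(j \right)} = j \left(-2 - 1\right) = j \left(-3\right) = - 3 j$)
$R{\left(-53 \right)} - B{\left(m{\left(-7 - 3,0 \right)} \right)} = 472 - \left(-3\right) 3 = 472 - -9 = 472 + 9 = 481$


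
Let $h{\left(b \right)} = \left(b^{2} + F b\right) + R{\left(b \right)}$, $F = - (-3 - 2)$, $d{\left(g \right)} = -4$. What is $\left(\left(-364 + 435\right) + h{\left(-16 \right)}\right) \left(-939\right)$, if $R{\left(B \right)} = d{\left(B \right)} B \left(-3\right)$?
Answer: $-51645$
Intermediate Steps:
$F = 5$ ($F = \left(-1\right) \left(-5\right) = 5$)
$R{\left(B \right)} = 12 B$ ($R{\left(B \right)} = - 4 B \left(-3\right) = 12 B$)
$h{\left(b \right)} = b^{2} + 17 b$ ($h{\left(b \right)} = \left(b^{2} + 5 b\right) + 12 b = b^{2} + 17 b$)
$\left(\left(-364 + 435\right) + h{\left(-16 \right)}\right) \left(-939\right) = \left(\left(-364 + 435\right) - 16 \left(17 - 16\right)\right) \left(-939\right) = \left(71 - 16\right) \left(-939\right) = 55 \left(-939\right) = -51645$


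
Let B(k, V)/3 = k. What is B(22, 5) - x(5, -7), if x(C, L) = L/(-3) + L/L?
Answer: 188/3 ≈ 62.667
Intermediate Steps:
x(C, L) = 1 - L/3 (x(C, L) = L*(-⅓) + 1 = -L/3 + 1 = 1 - L/3)
B(k, V) = 3*k
B(22, 5) - x(5, -7) = 3*22 - (1 - ⅓*(-7)) = 66 - (1 + 7/3) = 66 - 1*10/3 = 66 - 10/3 = 188/3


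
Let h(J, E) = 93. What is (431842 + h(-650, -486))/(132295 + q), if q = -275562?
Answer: -431935/143267 ≈ -3.0149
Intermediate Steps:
(431842 + h(-650, -486))/(132295 + q) = (431842 + 93)/(132295 - 275562) = 431935/(-143267) = 431935*(-1/143267) = -431935/143267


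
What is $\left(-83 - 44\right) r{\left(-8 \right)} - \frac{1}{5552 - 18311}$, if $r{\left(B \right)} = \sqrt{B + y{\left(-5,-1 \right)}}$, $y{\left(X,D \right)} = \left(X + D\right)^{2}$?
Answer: $\frac{1}{12759} - 254 \sqrt{7} \approx -672.02$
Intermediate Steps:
$y{\left(X,D \right)} = \left(D + X\right)^{2}$
$r{\left(B \right)} = \sqrt{36 + B}$ ($r{\left(B \right)} = \sqrt{B + \left(-1 - 5\right)^{2}} = \sqrt{B + \left(-6\right)^{2}} = \sqrt{B + 36} = \sqrt{36 + B}$)
$\left(-83 - 44\right) r{\left(-8 \right)} - \frac{1}{5552 - 18311} = \left(-83 - 44\right) \sqrt{36 - 8} - \frac{1}{5552 - 18311} = - 127 \sqrt{28} - \frac{1}{-12759} = - 127 \cdot 2 \sqrt{7} - - \frac{1}{12759} = - 254 \sqrt{7} + \frac{1}{12759} = \frac{1}{12759} - 254 \sqrt{7}$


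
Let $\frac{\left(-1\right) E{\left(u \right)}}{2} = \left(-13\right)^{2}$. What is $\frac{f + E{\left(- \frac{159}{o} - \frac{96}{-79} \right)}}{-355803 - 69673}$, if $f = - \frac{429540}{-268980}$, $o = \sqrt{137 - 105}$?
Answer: $\frac{1508095}{1907408908} \approx 0.00079065$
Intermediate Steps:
$o = 4 \sqrt{2}$ ($o = \sqrt{32} = 4 \sqrt{2} \approx 5.6569$)
$f = \frac{7159}{4483}$ ($f = \left(-429540\right) \left(- \frac{1}{268980}\right) = \frac{7159}{4483} \approx 1.5969$)
$E{\left(u \right)} = -338$ ($E{\left(u \right)} = - 2 \left(-13\right)^{2} = \left(-2\right) 169 = -338$)
$\frac{f + E{\left(- \frac{159}{o} - \frac{96}{-79} \right)}}{-355803 - 69673} = \frac{\frac{7159}{4483} - 338}{-355803 - 69673} = - \frac{1508095}{4483 \left(-425476\right)} = \left(- \frac{1508095}{4483}\right) \left(- \frac{1}{425476}\right) = \frac{1508095}{1907408908}$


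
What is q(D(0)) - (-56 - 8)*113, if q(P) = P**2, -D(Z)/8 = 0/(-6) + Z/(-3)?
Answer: 7232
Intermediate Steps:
D(Z) = 8*Z/3 (D(Z) = -8*(0/(-6) + Z/(-3)) = -8*(0*(-1/6) + Z*(-1/3)) = -8*(0 - Z/3) = -(-8)*Z/3 = 8*Z/3)
q(D(0)) - (-56 - 8)*113 = ((8/3)*0)**2 - (-56 - 8)*113 = 0**2 - (-64)*113 = 0 - 1*(-7232) = 0 + 7232 = 7232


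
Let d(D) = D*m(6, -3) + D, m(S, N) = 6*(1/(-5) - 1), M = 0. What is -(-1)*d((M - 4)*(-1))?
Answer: -124/5 ≈ -24.800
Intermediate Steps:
m(S, N) = -36/5 (m(S, N) = 6*(-1/5 - 1) = 6*(-6/5) = -36/5)
d(D) = -31*D/5 (d(D) = D*(-36/5) + D = -36*D/5 + D = -31*D/5)
-(-1)*d((M - 4)*(-1)) = -(-1)*(-31*(0 - 4)*(-1)/5) = -(-1)*(-(-124)*(-1)/5) = -(-1)*(-31/5*4) = -(-1)*(-124)/5 = -1*124/5 = -124/5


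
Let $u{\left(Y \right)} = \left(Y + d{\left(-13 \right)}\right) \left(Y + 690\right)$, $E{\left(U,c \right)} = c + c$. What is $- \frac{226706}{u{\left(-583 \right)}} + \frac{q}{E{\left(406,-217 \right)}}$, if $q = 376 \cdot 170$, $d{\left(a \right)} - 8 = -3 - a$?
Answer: $- \frac{1882946598}{13118735} \approx -143.53$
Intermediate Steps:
$d{\left(a \right)} = 5 - a$ ($d{\left(a \right)} = 8 - \left(3 + a\right) = 5 - a$)
$E{\left(U,c \right)} = 2 c$
$q = 63920$
$u{\left(Y \right)} = \left(18 + Y\right) \left(690 + Y\right)$ ($u{\left(Y \right)} = \left(Y + \left(5 - -13\right)\right) \left(Y + 690\right) = \left(Y + \left(5 + 13\right)\right) \left(690 + Y\right) = \left(Y + 18\right) \left(690 + Y\right) = \left(18 + Y\right) \left(690 + Y\right)$)
$- \frac{226706}{u{\left(-583 \right)}} + \frac{q}{E{\left(406,-217 \right)}} = - \frac{226706}{12420 + \left(-583\right)^{2} + 708 \left(-583\right)} + \frac{63920}{2 \left(-217\right)} = - \frac{226706}{12420 + 339889 - 412764} + \frac{63920}{-434} = - \frac{226706}{-60455} + 63920 \left(- \frac{1}{434}\right) = \left(-226706\right) \left(- \frac{1}{60455}\right) - \frac{31960}{217} = \frac{226706}{60455} - \frac{31960}{217} = - \frac{1882946598}{13118735}$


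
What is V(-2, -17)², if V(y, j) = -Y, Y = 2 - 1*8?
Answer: 36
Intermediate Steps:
Y = -6 (Y = 2 - 8 = -6)
V(y, j) = 6 (V(y, j) = -1*(-6) = 6)
V(-2, -17)² = 6² = 36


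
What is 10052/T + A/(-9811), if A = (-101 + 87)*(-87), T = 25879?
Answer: 9585650/36271267 ≈ 0.26428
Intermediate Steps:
A = 1218 (A = -14*(-87) = 1218)
10052/T + A/(-9811) = 10052/25879 + 1218/(-9811) = 10052*(1/25879) + 1218*(-1/9811) = 1436/3697 - 1218/9811 = 9585650/36271267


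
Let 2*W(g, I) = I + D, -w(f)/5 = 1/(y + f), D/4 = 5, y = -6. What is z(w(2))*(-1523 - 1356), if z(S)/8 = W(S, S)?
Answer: -244715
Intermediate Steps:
D = 20 (D = 4*5 = 20)
w(f) = -5/(-6 + f)
W(g, I) = 10 + I/2 (W(g, I) = (I + 20)/2 = (20 + I)/2 = 10 + I/2)
z(S) = 80 + 4*S (z(S) = 8*(10 + S/2) = 80 + 4*S)
z(w(2))*(-1523 - 1356) = (80 + 4*(-5/(-6 + 2)))*(-1523 - 1356) = (80 + 4*(-5/(-4)))*(-2879) = (80 + 4*(-5*(-1/4)))*(-2879) = (80 + 4*(5/4))*(-2879) = (80 + 5)*(-2879) = 85*(-2879) = -244715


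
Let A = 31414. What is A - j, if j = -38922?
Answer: 70336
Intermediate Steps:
A - j = 31414 - 1*(-38922) = 31414 + 38922 = 70336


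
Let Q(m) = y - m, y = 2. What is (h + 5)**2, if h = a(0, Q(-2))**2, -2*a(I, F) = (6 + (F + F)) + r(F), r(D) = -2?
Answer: 1681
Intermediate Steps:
Q(m) = 2 - m
a(I, F) = -2 - F (a(I, F) = -((6 + (F + F)) - 2)/2 = -((6 + 2*F) - 2)/2 = -(4 + 2*F)/2 = -2 - F)
h = 36 (h = (-2 - (2 - 1*(-2)))**2 = (-2 - (2 + 2))**2 = (-2 - 1*4)**2 = (-2 - 4)**2 = (-6)**2 = 36)
(h + 5)**2 = (36 + 5)**2 = 41**2 = 1681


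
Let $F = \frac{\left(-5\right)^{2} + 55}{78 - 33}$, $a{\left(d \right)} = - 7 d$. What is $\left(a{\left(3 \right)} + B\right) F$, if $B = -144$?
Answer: $- \frac{880}{3} \approx -293.33$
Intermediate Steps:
$F = \frac{16}{9}$ ($F = \frac{25 + 55}{45} = 80 \cdot \frac{1}{45} = \frac{16}{9} \approx 1.7778$)
$\left(a{\left(3 \right)} + B\right) F = \left(\left(-7\right) 3 - 144\right) \frac{16}{9} = \left(-21 - 144\right) \frac{16}{9} = \left(-165\right) \frac{16}{9} = - \frac{880}{3}$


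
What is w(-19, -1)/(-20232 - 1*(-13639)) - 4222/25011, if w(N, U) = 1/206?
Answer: -5734168087/33968889738 ≈ -0.16881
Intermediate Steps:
w(N, U) = 1/206
w(-19, -1)/(-20232 - 1*(-13639)) - 4222/25011 = 1/(206*(-20232 - 1*(-13639))) - 4222/25011 = 1/(206*(-20232 + 13639)) - 4222*1/25011 = (1/206)/(-6593) - 4222/25011 = (1/206)*(-1/6593) - 4222/25011 = -1/1358158 - 4222/25011 = -5734168087/33968889738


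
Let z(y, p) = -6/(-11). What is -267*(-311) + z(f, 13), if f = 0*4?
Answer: 913413/11 ≈ 83038.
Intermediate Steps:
f = 0
z(y, p) = 6/11 (z(y, p) = -6*(-1/11) = 6/11)
-267*(-311) + z(f, 13) = -267*(-311) + 6/11 = 83037 + 6/11 = 913413/11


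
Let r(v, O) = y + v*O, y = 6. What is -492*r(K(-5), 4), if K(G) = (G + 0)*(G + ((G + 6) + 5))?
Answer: 6888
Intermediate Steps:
K(G) = G*(11 + 2*G) (K(G) = G*(G + ((6 + G) + 5)) = G*(G + (11 + G)) = G*(11 + 2*G))
r(v, O) = 6 + O*v (r(v, O) = 6 + v*O = 6 + O*v)
-492*r(K(-5), 4) = -492*(6 + 4*(-5*(11 + 2*(-5)))) = -492*(6 + 4*(-5*(11 - 10))) = -492*(6 + 4*(-5*1)) = -492*(6 + 4*(-5)) = -492*(6 - 20) = -492*(-14) = -164*(-42) = 6888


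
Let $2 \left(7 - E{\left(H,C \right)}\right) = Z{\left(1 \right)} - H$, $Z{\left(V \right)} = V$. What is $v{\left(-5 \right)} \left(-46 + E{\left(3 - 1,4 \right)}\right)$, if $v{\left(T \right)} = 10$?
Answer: $-385$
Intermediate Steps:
$E{\left(H,C \right)} = \frac{13}{2} + \frac{H}{2}$ ($E{\left(H,C \right)} = 7 - \frac{1 - H}{2} = 7 + \left(- \frac{1}{2} + \frac{H}{2}\right) = \frac{13}{2} + \frac{H}{2}$)
$v{\left(-5 \right)} \left(-46 + E{\left(3 - 1,4 \right)}\right) = 10 \left(-46 + \left(\frac{13}{2} + \frac{3 - 1}{2}\right)\right) = 10 \left(-46 + \left(\frac{13}{2} + \frac{1}{2} \cdot 2\right)\right) = 10 \left(-46 + \left(\frac{13}{2} + 1\right)\right) = 10 \left(-46 + \frac{15}{2}\right) = 10 \left(- \frac{77}{2}\right) = -385$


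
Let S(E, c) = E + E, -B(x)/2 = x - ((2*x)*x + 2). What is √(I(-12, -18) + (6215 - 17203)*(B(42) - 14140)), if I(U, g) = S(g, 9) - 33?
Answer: √78717963 ≈ 8872.3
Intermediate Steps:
B(x) = 4 - 2*x + 4*x² (B(x) = -2*(x - ((2*x)*x + 2)) = -2*(x - (2*x² + 2)) = -2*(x - (2 + 2*x²)) = -2*(x + (-2 - 2*x²)) = -2*(-2 + x - 2*x²) = 4 - 2*x + 4*x²)
S(E, c) = 2*E
I(U, g) = -33 + 2*g (I(U, g) = 2*g - 33 = -33 + 2*g)
√(I(-12, -18) + (6215 - 17203)*(B(42) - 14140)) = √((-33 + 2*(-18)) + (6215 - 17203)*((4 - 2*42 + 4*42²) - 14140)) = √((-33 - 36) - 10988*((4 - 84 + 4*1764) - 14140)) = √(-69 - 10988*((4 - 84 + 7056) - 14140)) = √(-69 - 10988*(6976 - 14140)) = √(-69 - 10988*(-7164)) = √(-69 + 78718032) = √78717963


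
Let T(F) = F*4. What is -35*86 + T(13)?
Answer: -2958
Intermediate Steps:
T(F) = 4*F
-35*86 + T(13) = -35*86 + 4*13 = -3010 + 52 = -2958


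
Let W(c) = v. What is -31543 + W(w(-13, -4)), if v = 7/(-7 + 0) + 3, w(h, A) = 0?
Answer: -31541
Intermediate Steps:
v = 2 (v = 7/(-7) + 3 = -⅐*7 + 3 = -1 + 3 = 2)
W(c) = 2
-31543 + W(w(-13, -4)) = -31543 + 2 = -31541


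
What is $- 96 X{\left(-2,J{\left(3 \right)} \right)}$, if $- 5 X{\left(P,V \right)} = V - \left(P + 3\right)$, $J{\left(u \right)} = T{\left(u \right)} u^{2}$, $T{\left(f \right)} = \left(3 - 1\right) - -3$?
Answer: $\frac{4224}{5} \approx 844.8$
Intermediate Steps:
$T{\left(f \right)} = 5$ ($T{\left(f \right)} = \left(3 - 1\right) + 3 = 2 + 3 = 5$)
$J{\left(u \right)} = 5 u^{2}$
$X{\left(P,V \right)} = \frac{3}{5} - \frac{V}{5} + \frac{P}{5}$ ($X{\left(P,V \right)} = - \frac{V - \left(P + 3\right)}{5} = - \frac{V - \left(3 + P\right)}{5} = - \frac{-3 + V - P}{5} = \frac{3}{5} - \frac{V}{5} + \frac{P}{5}$)
$- 96 X{\left(-2,J{\left(3 \right)} \right)} = - 96 \left(\frac{3}{5} - \frac{5 \cdot 3^{2}}{5} + \frac{1}{5} \left(-2\right)\right) = - 96 \left(\frac{3}{5} - \frac{5 \cdot 9}{5} - \frac{2}{5}\right) = - 96 \left(\frac{3}{5} - 9 - \frac{2}{5}\right) = \left(-96\right) \left(- \frac{44}{5}\right) = \frac{4224}{5}$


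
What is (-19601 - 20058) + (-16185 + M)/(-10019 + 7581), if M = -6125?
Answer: -2101442/53 ≈ -39650.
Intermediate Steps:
(-19601 - 20058) + (-16185 + M)/(-10019 + 7581) = (-19601 - 20058) + (-16185 - 6125)/(-10019 + 7581) = -39659 - 22310/(-2438) = -39659 - 22310*(-1/2438) = -39659 + 485/53 = -2101442/53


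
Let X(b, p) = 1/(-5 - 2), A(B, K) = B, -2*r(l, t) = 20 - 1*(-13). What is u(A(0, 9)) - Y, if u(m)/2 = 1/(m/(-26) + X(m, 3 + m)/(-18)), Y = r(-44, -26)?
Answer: 537/2 ≈ 268.50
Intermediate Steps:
r(l, t) = -33/2 (r(l, t) = -(20 - 1*(-13))/2 = -(20 + 13)/2 = -½*33 = -33/2)
Y = -33/2 ≈ -16.500
X(b, p) = -⅐ (X(b, p) = 1/(-7) = -⅐)
u(m) = 2/(1/126 - m/26) (u(m) = 2/(m/(-26) - ⅐/(-18)) = 2/(m*(-1/26) - ⅐*(-1/18)) = 2/(-m/26 + 1/126) = 2/(1/126 - m/26))
u(A(0, 9)) - Y = -3276/(-13 + 63*0) - 1*(-33/2) = -3276/(-13 + 0) + 33/2 = -3276/(-13) + 33/2 = -3276*(-1/13) + 33/2 = 252 + 33/2 = 537/2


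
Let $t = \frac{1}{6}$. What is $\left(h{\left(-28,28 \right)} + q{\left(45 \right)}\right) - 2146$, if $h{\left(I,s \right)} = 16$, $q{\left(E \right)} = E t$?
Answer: $- \frac{4245}{2} \approx -2122.5$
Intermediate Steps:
$t = \frac{1}{6} \approx 0.16667$
$q{\left(E \right)} = \frac{E}{6}$ ($q{\left(E \right)} = E \frac{1}{6} = \frac{E}{6}$)
$\left(h{\left(-28,28 \right)} + q{\left(45 \right)}\right) - 2146 = \left(16 + \frac{1}{6} \cdot 45\right) - 2146 = \left(16 + \frac{15}{2}\right) - 2146 = \frac{47}{2} - 2146 = - \frac{4245}{2}$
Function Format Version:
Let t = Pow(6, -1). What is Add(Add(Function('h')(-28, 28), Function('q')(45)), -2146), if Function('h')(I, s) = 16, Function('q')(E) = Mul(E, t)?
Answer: Rational(-4245, 2) ≈ -2122.5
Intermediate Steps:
t = Rational(1, 6) ≈ 0.16667
Function('q')(E) = Mul(Rational(1, 6), E) (Function('q')(E) = Mul(E, Rational(1, 6)) = Mul(Rational(1, 6), E))
Add(Add(Function('h')(-28, 28), Function('q')(45)), -2146) = Add(Add(16, Mul(Rational(1, 6), 45)), -2146) = Add(Add(16, Rational(15, 2)), -2146) = Add(Rational(47, 2), -2146) = Rational(-4245, 2)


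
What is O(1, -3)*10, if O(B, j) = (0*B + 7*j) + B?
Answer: -200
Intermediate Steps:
O(B, j) = B + 7*j (O(B, j) = (0 + 7*j) + B = 7*j + B = B + 7*j)
O(1, -3)*10 = (1 + 7*(-3))*10 = (1 - 21)*10 = -20*10 = -200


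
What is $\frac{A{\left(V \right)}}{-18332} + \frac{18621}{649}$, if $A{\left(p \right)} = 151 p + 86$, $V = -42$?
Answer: $\frac{86355079}{2974367} \approx 29.033$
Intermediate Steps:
$A{\left(p \right)} = 86 + 151 p$
$\frac{A{\left(V \right)}}{-18332} + \frac{18621}{649} = \frac{86 + 151 \left(-42\right)}{-18332} + \frac{18621}{649} = \left(86 - 6342\right) \left(- \frac{1}{18332}\right) + 18621 \cdot \frac{1}{649} = \left(-6256\right) \left(- \frac{1}{18332}\right) + \frac{18621}{649} = \frac{1564}{4583} + \frac{18621}{649} = \frac{86355079}{2974367}$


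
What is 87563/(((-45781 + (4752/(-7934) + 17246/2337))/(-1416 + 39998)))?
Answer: -31320326598450414/424367249329 ≈ -73805.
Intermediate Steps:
87563/(((-45781 + (4752/(-7934) + 17246/2337))/(-1416 + 39998))) = 87563/(((-45781 + (4752*(-1/7934) + 17246*(1/2337)))/38582)) = 87563/(((-45781 + (-2376/3967 + 17246/2337))*(1/38582))) = 87563/(((-45781 + 62862170/9270879)*(1/38582))) = 87563/((-424367249329/9270879*1/38582)) = 87563/(-424367249329/357689053578) = 87563*(-357689053578/424367249329) = -31320326598450414/424367249329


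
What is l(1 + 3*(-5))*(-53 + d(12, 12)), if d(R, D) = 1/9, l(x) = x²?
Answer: -93296/9 ≈ -10366.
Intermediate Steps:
d(R, D) = ⅑
l(1 + 3*(-5))*(-53 + d(12, 12)) = (1 + 3*(-5))²*(-53 + ⅑) = (1 - 15)²*(-476/9) = (-14)²*(-476/9) = 196*(-476/9) = -93296/9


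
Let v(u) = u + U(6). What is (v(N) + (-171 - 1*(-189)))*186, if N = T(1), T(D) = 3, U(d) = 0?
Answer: 3906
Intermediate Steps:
N = 3
v(u) = u (v(u) = u + 0 = u)
(v(N) + (-171 - 1*(-189)))*186 = (3 + (-171 - 1*(-189)))*186 = (3 + (-171 + 189))*186 = (3 + 18)*186 = 21*186 = 3906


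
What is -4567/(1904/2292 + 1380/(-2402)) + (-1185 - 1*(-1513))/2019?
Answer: -6345429189361/355961814 ≈ -17826.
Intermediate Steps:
-4567/(1904/2292 + 1380/(-2402)) + (-1185 - 1*(-1513))/2019 = -4567/(1904*(1/2292) + 1380*(-1/2402)) + (-1185 + 1513)*(1/2019) = -4567/(476/573 - 690/1201) + 328*(1/2019) = -4567/176306/688173 + 328/2019 = -4567*688173/176306 + 328/2019 = -3142886091/176306 + 328/2019 = -6345429189361/355961814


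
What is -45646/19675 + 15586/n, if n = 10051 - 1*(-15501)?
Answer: -546183/319400 ≈ -1.7100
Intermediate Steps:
n = 25552 (n = 10051 + 15501 = 25552)
-45646/19675 + 15586/n = -45646/19675 + 15586/25552 = -45646*1/19675 + 15586*(1/25552) = -58/25 + 7793/12776 = -546183/319400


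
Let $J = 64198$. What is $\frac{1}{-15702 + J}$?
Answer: $\frac{1}{48496} \approx 2.062 \cdot 10^{-5}$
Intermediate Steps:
$\frac{1}{-15702 + J} = \frac{1}{-15702 + 64198} = \frac{1}{48496}$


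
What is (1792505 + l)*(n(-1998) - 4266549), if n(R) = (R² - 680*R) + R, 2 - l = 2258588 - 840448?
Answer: 405101407599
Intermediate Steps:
l = -1418138 (l = 2 - (2258588 - 840448) = 2 - 1*1418140 = 2 - 1418140 = -1418138)
n(R) = R² - 679*R
(1792505 + l)*(n(-1998) - 4266549) = (1792505 - 1418138)*(-1998*(-679 - 1998) - 4266549) = 374367*(-1998*(-2677) - 4266549) = 374367*(5348646 - 4266549) = 374367*1082097 = 405101407599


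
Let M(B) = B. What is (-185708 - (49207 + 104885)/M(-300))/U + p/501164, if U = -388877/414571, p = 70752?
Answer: 240484378332701699/1218069705175 ≈ 1.9743e+5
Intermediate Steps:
U = -388877/414571 (U = -388877*1/414571 = -388877/414571 ≈ -0.93802)
(-185708 - (49207 + 104885)/M(-300))/U + p/501164 = (-185708 - (49207 + 104885)/(-300))/(-388877/414571) + 70752/501164 = (-185708 - 154092*(-1)/300)*(-414571/388877) + 70752*(1/501164) = (-185708 - 1*(-12841/25))*(-414571/388877) + 17688/125291 = (-185708 + 12841/25)*(-414571/388877) + 17688/125291 = -4629859/25*(-414571/388877) + 17688/125291 = 1919405275489/9721925 + 17688/125291 = 240484378332701699/1218069705175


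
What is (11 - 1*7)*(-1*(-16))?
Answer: 64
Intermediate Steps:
(11 - 1*7)*(-1*(-16)) = (11 - 7)*16 = 4*16 = 64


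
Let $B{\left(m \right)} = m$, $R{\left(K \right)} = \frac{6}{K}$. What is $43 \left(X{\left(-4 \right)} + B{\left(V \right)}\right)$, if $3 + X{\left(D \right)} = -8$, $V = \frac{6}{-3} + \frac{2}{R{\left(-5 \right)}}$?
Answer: $- \frac{1892}{3} \approx -630.67$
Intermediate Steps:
$V = - \frac{11}{3}$ ($V = \frac{6}{-3} + \frac{2}{6 \frac{1}{-5}} = 6 \left(- \frac{1}{3}\right) + \frac{2}{6 \left(- \frac{1}{5}\right)} = -2 + \frac{2}{- \frac{6}{5}} = -2 + 2 \left(- \frac{5}{6}\right) = -2 - \frac{5}{3} = - \frac{11}{3} \approx -3.6667$)
$X{\left(D \right)} = -11$ ($X{\left(D \right)} = -3 - 8 = -11$)
$43 \left(X{\left(-4 \right)} + B{\left(V \right)}\right) = 43 \left(-11 - \frac{11}{3}\right) = 43 \left(- \frac{44}{3}\right) = - \frac{1892}{3}$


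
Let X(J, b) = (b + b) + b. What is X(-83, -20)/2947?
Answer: -60/2947 ≈ -0.020360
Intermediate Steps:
X(J, b) = 3*b (X(J, b) = 2*b + b = 3*b)
X(-83, -20)/2947 = (3*(-20))/2947 = -60*1/2947 = -60/2947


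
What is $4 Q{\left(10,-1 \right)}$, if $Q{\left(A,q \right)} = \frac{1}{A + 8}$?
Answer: $\frac{2}{9} \approx 0.22222$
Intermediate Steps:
$Q{\left(A,q \right)} = \frac{1}{8 + A}$
$4 Q{\left(10,-1 \right)} = \frac{4}{8 + 10} = \frac{4}{18} = 4 \cdot \frac{1}{18} = \frac{2}{9}$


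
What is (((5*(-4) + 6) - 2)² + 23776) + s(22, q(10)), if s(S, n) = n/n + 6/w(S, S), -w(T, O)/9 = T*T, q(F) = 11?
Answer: 17447957/726 ≈ 24033.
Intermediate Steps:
w(T, O) = -9*T² (w(T, O) = -9*T*T = -9*T²)
s(S, n) = 1 - 2/(3*S²) (s(S, n) = n/n + 6/((-9*S²)) = 1 + 6*(-1/(9*S²)) = 1 - 2/(3*S²))
(((5*(-4) + 6) - 2)² + 23776) + s(22, q(10)) = (((5*(-4) + 6) - 2)² + 23776) + (1 - ⅔/22²) = (((-20 + 6) - 2)² + 23776) + (1 - ⅔*1/484) = ((-14 - 2)² + 23776) + (1 - 1/726) = ((-16)² + 23776) + 725/726 = (256 + 23776) + 725/726 = 24032 + 725/726 = 17447957/726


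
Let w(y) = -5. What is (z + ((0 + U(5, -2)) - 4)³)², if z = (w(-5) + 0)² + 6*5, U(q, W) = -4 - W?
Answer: 25921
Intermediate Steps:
z = 55 (z = (-5 + 0)² + 6*5 = (-5)² + 30 = 25 + 30 = 55)
(z + ((0 + U(5, -2)) - 4)³)² = (55 + ((0 + (-4 - 1*(-2))) - 4)³)² = (55 + ((0 + (-4 + 2)) - 4)³)² = (55 + ((0 - 2) - 4)³)² = (55 + (-2 - 4)³)² = (55 + (-6)³)² = (55 - 216)² = (-161)² = 25921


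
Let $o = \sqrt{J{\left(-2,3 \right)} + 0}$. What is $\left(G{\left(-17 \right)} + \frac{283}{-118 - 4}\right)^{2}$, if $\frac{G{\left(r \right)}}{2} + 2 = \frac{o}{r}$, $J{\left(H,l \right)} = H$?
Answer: $\frac{171674377}{4301476} + \frac{1542 i \sqrt{2}}{1037} \approx 39.911 + 2.1029 i$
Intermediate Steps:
$o = i \sqrt{2}$ ($o = \sqrt{-2 + 0} = \sqrt{-2} = i \sqrt{2} \approx 1.4142 i$)
$G{\left(r \right)} = -4 + \frac{2 i \sqrt{2}}{r}$ ($G{\left(r \right)} = -4 + 2 \frac{i \sqrt{2}}{r} = -4 + \frac{2 i \sqrt{2}}{r}$)
$\left(G{\left(-17 \right)} + \frac{283}{-118 - 4}\right)^{2} = \left(\left(-4 + \frac{2 i \sqrt{2}}{-17}\right) + \frac{283}{-118 - 4}\right)^{2} = \left(\left(-4 + 2 i \sqrt{2} \left(- \frac{1}{17}\right)\right) + \frac{283}{-122}\right)^{2} = \left(\left(-4 - \frac{2 i \sqrt{2}}{17}\right) + 283 \left(- \frac{1}{122}\right)\right)^{2} = \left(\left(-4 - \frac{2 i \sqrt{2}}{17}\right) - \frac{283}{122}\right)^{2} = \left(- \frac{771}{122} - \frac{2 i \sqrt{2}}{17}\right)^{2}$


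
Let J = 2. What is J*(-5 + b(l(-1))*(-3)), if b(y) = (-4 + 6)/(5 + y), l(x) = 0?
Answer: -62/5 ≈ -12.400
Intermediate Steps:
b(y) = 2/(5 + y)
J*(-5 + b(l(-1))*(-3)) = 2*(-5 + (2/(5 + 0))*(-3)) = 2*(-5 + (2/5)*(-3)) = 2*(-5 + (2*(⅕))*(-3)) = 2*(-5 + (⅖)*(-3)) = 2*(-5 - 6/5) = 2*(-31/5) = -62/5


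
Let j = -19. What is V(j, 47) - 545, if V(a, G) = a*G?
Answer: -1438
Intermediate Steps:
V(a, G) = G*a
V(j, 47) - 545 = 47*(-19) - 545 = -893 - 545 = -1438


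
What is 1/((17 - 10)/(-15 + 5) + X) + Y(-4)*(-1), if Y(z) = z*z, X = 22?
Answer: -3398/213 ≈ -15.953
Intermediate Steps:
Y(z) = z**2
1/((17 - 10)/(-15 + 5) + X) + Y(-4)*(-1) = 1/((17 - 10)/(-15 + 5) + 22) + (-4)**2*(-1) = 1/(7/(-10) + 22) + 16*(-1) = 1/(7*(-1/10) + 22) - 16 = 1/(-7/10 + 22) - 16 = 1/(213/10) - 16 = 10/213 - 16 = -3398/213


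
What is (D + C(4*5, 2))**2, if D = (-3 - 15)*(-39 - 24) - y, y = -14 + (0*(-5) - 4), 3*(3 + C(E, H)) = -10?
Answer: 11812969/9 ≈ 1.3126e+6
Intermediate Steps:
C(E, H) = -19/3 (C(E, H) = -3 + (1/3)*(-10) = -3 - 10/3 = -19/3)
y = -18 (y = -14 + (0 - 4) = -14 - 4 = -18)
D = 1152 (D = (-3 - 15)*(-39 - 24) - 1*(-18) = -18*(-63) + 18 = 1134 + 18 = 1152)
(D + C(4*5, 2))**2 = (1152 - 19/3)**2 = (3437/3)**2 = 11812969/9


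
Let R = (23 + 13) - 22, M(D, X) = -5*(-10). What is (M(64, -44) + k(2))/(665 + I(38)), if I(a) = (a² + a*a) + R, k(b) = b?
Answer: 52/3567 ≈ 0.014578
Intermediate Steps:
M(D, X) = 50
R = 14 (R = 36 - 22 = 14)
I(a) = 14 + 2*a² (I(a) = (a² + a*a) + 14 = (a² + a²) + 14 = 2*a² + 14 = 14 + 2*a²)
(M(64, -44) + k(2))/(665 + I(38)) = (50 + 2)/(665 + (14 + 2*38²)) = 52/(665 + (14 + 2*1444)) = 52/(665 + (14 + 2888)) = 52/(665 + 2902) = 52/3567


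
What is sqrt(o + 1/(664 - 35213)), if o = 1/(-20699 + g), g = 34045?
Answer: sqrt(9776511497662)/461090954 ≈ 0.0067812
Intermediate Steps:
o = 1/13346 (o = 1/(-20699 + 34045) = 1/13346 ≈ 7.4929e-5)
sqrt(o + 1/(664 - 35213)) = sqrt(1/13346 + 1/(664 - 35213)) = sqrt(1/13346 + 1/(-34549)) = sqrt(1/13346 - 1/34549) = sqrt(21203/461090954) = sqrt(9776511497662)/461090954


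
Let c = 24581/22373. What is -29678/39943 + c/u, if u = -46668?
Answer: -30987875540075/41704612679652 ≈ -0.74303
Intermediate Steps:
c = 24581/22373 (c = 24581*(1/22373) = 24581/22373 ≈ 1.0987)
-29678/39943 + c/u = -29678/39943 + (24581/22373)/(-46668) = -29678*1/39943 + (24581/22373)*(-1/46668) = -29678/39943 - 24581/1044103164 = -30987875540075/41704612679652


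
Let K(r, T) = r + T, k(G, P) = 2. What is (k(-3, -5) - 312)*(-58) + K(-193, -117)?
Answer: 17670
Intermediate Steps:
K(r, T) = T + r
(k(-3, -5) - 312)*(-58) + K(-193, -117) = (2 - 312)*(-58) + (-117 - 193) = -310*(-58) - 310 = 17980 - 310 = 17670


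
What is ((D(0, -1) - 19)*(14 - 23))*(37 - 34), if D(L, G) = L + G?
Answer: 540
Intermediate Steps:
D(L, G) = G + L
((D(0, -1) - 19)*(14 - 23))*(37 - 34) = (((-1 + 0) - 19)*(14 - 23))*(37 - 34) = ((-1 - 19)*(-9))*3 = -20*(-9)*3 = 180*3 = 540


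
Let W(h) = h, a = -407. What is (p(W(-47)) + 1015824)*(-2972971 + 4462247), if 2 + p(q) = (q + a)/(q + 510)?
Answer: 700443931284432/463 ≈ 1.5128e+12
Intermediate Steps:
p(q) = -2 + (-407 + q)/(510 + q) (p(q) = -2 + (q - 407)/(q + 510) = -2 + (-407 + q)/(510 + q))
(p(W(-47)) + 1015824)*(-2972971 + 4462247) = ((-1427 - 1*(-47))/(510 - 47) + 1015824)*(-2972971 + 4462247) = ((-1427 + 47)/463 + 1015824)*1489276 = ((1/463)*(-1380) + 1015824)*1489276 = (-1380/463 + 1015824)*1489276 = (470325132/463)*1489276 = 700443931284432/463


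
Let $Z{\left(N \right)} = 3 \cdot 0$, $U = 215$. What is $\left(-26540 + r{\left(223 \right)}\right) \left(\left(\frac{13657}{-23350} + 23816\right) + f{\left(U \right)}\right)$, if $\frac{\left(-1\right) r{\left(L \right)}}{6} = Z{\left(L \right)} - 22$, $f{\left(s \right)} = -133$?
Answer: $- \frac{7301605925172}{11675} \approx -6.254 \cdot 10^{8}$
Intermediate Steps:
$Z{\left(N \right)} = 0$
$r{\left(L \right)} = 132$ ($r{\left(L \right)} = - 6 \left(0 - 22\right) = \left(-6\right) \left(-22\right) = 132$)
$\left(-26540 + r{\left(223 \right)}\right) \left(\left(\frac{13657}{-23350} + 23816\right) + f{\left(U \right)}\right) = \left(-26540 + 132\right) \left(\left(\frac{13657}{-23350} + 23816\right) - 133\right) = - 26408 \left(\left(13657 \left(- \frac{1}{23350}\right) + 23816\right) - 133\right) = - 26408 \left(\left(- \frac{13657}{23350} + 23816\right) - 133\right) = - 26408 \left(\frac{556089943}{23350} - 133\right) = \left(-26408\right) \frac{552984393}{23350} = - \frac{7301605925172}{11675}$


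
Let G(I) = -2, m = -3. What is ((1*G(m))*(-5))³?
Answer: 1000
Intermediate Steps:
((1*G(m))*(-5))³ = ((1*(-2))*(-5))³ = (-2*(-5))³ = 10³ = 1000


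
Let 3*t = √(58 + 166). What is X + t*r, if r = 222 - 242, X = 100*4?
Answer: 400 - 80*√14/3 ≈ 300.22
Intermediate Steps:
X = 400
r = -20
t = 4*√14/3 (t = √(58 + 166)/3 = √224/3 = (4*√14)/3 = 4*√14/3 ≈ 4.9889)
X + t*r = 400 + (4*√14/3)*(-20) = 400 - 80*√14/3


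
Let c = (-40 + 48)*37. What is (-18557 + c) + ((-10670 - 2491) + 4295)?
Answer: -27127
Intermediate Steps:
c = 296 (c = 8*37 = 296)
(-18557 + c) + ((-10670 - 2491) + 4295) = (-18557 + 296) + ((-10670 - 2491) + 4295) = -18261 + (-13161 + 4295) = -18261 - 8866 = -27127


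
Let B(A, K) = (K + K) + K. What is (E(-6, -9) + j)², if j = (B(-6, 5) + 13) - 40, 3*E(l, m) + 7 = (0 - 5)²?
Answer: 36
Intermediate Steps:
B(A, K) = 3*K (B(A, K) = 2*K + K = 3*K)
E(l, m) = 6 (E(l, m) = -7/3 + (0 - 5)²/3 = -7/3 + (⅓)*(-5)² = -7/3 + (⅓)*25 = -7/3 + 25/3 = 6)
j = -12 (j = (3*5 + 13) - 40 = (15 + 13) - 40 = 28 - 40 = -12)
(E(-6, -9) + j)² = (6 - 12)² = (-6)² = 36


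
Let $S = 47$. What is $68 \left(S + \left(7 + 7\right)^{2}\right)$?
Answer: $16524$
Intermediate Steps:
$68 \left(S + \left(7 + 7\right)^{2}\right) = 68 \left(47 + \left(7 + 7\right)^{2}\right) = 68 \left(47 + 14^{2}\right) = 68 \left(47 + 196\right) = 68 \cdot 243 = 16524$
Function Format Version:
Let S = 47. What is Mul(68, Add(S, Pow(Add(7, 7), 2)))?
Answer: 16524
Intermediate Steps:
Mul(68, Add(S, Pow(Add(7, 7), 2))) = Mul(68, Add(47, Pow(Add(7, 7), 2))) = Mul(68, Add(47, Pow(14, 2))) = Mul(68, Add(47, 196)) = Mul(68, 243) = 16524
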